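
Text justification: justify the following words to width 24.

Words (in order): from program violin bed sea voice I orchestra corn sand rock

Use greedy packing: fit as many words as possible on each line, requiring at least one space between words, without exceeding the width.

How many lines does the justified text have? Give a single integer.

Line 1: ['from', 'program', 'violin', 'bed'] (min_width=23, slack=1)
Line 2: ['sea', 'voice', 'I', 'orchestra'] (min_width=21, slack=3)
Line 3: ['corn', 'sand', 'rock'] (min_width=14, slack=10)
Total lines: 3

Answer: 3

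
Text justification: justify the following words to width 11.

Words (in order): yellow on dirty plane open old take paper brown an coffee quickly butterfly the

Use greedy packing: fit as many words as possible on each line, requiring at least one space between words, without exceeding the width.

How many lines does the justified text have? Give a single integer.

Answer: 9

Derivation:
Line 1: ['yellow', 'on'] (min_width=9, slack=2)
Line 2: ['dirty', 'plane'] (min_width=11, slack=0)
Line 3: ['open', 'old'] (min_width=8, slack=3)
Line 4: ['take', 'paper'] (min_width=10, slack=1)
Line 5: ['brown', 'an'] (min_width=8, slack=3)
Line 6: ['coffee'] (min_width=6, slack=5)
Line 7: ['quickly'] (min_width=7, slack=4)
Line 8: ['butterfly'] (min_width=9, slack=2)
Line 9: ['the'] (min_width=3, slack=8)
Total lines: 9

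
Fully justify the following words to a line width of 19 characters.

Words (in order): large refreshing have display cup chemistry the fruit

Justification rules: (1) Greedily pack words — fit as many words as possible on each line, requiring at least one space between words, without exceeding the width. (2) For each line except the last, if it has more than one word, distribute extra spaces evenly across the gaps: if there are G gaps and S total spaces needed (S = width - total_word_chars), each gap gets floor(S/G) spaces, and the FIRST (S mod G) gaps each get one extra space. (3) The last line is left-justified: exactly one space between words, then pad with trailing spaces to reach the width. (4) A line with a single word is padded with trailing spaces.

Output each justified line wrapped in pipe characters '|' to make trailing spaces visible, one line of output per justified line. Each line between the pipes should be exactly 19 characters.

Answer: |large    refreshing|
|have   display  cup|
|chemistry the fruit|

Derivation:
Line 1: ['large', 'refreshing'] (min_width=16, slack=3)
Line 2: ['have', 'display', 'cup'] (min_width=16, slack=3)
Line 3: ['chemistry', 'the', 'fruit'] (min_width=19, slack=0)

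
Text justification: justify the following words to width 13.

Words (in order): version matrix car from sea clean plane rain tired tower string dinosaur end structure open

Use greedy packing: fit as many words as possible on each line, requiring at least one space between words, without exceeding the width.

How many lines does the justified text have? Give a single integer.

Line 1: ['version'] (min_width=7, slack=6)
Line 2: ['matrix', 'car'] (min_width=10, slack=3)
Line 3: ['from', 'sea'] (min_width=8, slack=5)
Line 4: ['clean', 'plane'] (min_width=11, slack=2)
Line 5: ['rain', 'tired'] (min_width=10, slack=3)
Line 6: ['tower', 'string'] (min_width=12, slack=1)
Line 7: ['dinosaur', 'end'] (min_width=12, slack=1)
Line 8: ['structure'] (min_width=9, slack=4)
Line 9: ['open'] (min_width=4, slack=9)
Total lines: 9

Answer: 9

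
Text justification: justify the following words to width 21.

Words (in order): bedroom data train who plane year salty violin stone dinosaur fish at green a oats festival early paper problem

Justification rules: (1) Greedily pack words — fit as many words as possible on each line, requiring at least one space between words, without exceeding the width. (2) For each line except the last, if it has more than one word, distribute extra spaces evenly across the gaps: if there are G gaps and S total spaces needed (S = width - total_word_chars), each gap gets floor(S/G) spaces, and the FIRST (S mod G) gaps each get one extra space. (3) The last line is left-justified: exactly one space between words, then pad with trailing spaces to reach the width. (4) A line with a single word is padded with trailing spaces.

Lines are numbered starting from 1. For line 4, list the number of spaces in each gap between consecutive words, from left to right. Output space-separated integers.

Answer: 2 1 1 1

Derivation:
Line 1: ['bedroom', 'data', 'train'] (min_width=18, slack=3)
Line 2: ['who', 'plane', 'year', 'salty'] (min_width=20, slack=1)
Line 3: ['violin', 'stone', 'dinosaur'] (min_width=21, slack=0)
Line 4: ['fish', 'at', 'green', 'a', 'oats'] (min_width=20, slack=1)
Line 5: ['festival', 'early', 'paper'] (min_width=20, slack=1)
Line 6: ['problem'] (min_width=7, slack=14)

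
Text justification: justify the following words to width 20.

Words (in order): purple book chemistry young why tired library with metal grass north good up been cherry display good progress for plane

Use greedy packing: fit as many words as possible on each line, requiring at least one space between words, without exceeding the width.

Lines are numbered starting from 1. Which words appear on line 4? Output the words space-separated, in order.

Answer: metal grass north

Derivation:
Line 1: ['purple', 'book'] (min_width=11, slack=9)
Line 2: ['chemistry', 'young', 'why'] (min_width=19, slack=1)
Line 3: ['tired', 'library', 'with'] (min_width=18, slack=2)
Line 4: ['metal', 'grass', 'north'] (min_width=17, slack=3)
Line 5: ['good', 'up', 'been', 'cherry'] (min_width=19, slack=1)
Line 6: ['display', 'good'] (min_width=12, slack=8)
Line 7: ['progress', 'for', 'plane'] (min_width=18, slack=2)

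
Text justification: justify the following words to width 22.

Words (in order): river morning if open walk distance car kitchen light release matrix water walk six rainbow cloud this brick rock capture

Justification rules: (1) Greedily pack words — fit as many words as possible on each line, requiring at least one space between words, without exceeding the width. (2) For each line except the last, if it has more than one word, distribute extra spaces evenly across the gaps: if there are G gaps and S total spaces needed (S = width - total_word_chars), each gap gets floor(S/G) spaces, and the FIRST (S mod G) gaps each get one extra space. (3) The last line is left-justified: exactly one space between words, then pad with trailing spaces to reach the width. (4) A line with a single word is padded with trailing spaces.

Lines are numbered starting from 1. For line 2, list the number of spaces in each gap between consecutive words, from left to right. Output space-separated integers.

Answer: 4 3

Derivation:
Line 1: ['river', 'morning', 'if', 'open'] (min_width=21, slack=1)
Line 2: ['walk', 'distance', 'car'] (min_width=17, slack=5)
Line 3: ['kitchen', 'light', 'release'] (min_width=21, slack=1)
Line 4: ['matrix', 'water', 'walk', 'six'] (min_width=21, slack=1)
Line 5: ['rainbow', 'cloud', 'this'] (min_width=18, slack=4)
Line 6: ['brick', 'rock', 'capture'] (min_width=18, slack=4)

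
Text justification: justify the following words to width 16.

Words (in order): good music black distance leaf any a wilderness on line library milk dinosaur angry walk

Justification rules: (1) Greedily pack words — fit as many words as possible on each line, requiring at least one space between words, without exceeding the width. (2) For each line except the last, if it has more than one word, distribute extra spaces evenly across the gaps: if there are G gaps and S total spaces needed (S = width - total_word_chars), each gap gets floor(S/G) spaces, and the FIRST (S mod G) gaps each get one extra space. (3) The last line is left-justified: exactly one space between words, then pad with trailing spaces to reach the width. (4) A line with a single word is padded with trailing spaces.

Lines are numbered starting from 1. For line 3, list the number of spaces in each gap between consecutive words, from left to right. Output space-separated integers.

Line 1: ['good', 'music', 'black'] (min_width=16, slack=0)
Line 2: ['distance', 'leaf'] (min_width=13, slack=3)
Line 3: ['any', 'a', 'wilderness'] (min_width=16, slack=0)
Line 4: ['on', 'line', 'library'] (min_width=15, slack=1)
Line 5: ['milk', 'dinosaur'] (min_width=13, slack=3)
Line 6: ['angry', 'walk'] (min_width=10, slack=6)

Answer: 1 1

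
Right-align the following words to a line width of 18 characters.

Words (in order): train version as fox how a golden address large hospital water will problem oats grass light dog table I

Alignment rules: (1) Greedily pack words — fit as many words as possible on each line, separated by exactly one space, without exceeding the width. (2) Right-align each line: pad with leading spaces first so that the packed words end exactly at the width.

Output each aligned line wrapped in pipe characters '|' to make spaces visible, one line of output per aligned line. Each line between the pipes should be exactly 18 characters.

Answer: |  train version as|
|  fox how a golden|
|     address large|
|    hospital water|
| will problem oats|
|   grass light dog|
|           table I|

Derivation:
Line 1: ['train', 'version', 'as'] (min_width=16, slack=2)
Line 2: ['fox', 'how', 'a', 'golden'] (min_width=16, slack=2)
Line 3: ['address', 'large'] (min_width=13, slack=5)
Line 4: ['hospital', 'water'] (min_width=14, slack=4)
Line 5: ['will', 'problem', 'oats'] (min_width=17, slack=1)
Line 6: ['grass', 'light', 'dog'] (min_width=15, slack=3)
Line 7: ['table', 'I'] (min_width=7, slack=11)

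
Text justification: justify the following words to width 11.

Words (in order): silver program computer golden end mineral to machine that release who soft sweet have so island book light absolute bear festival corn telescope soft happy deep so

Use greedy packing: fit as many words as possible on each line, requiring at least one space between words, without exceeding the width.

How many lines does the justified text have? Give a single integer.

Answer: 19

Derivation:
Line 1: ['silver'] (min_width=6, slack=5)
Line 2: ['program'] (min_width=7, slack=4)
Line 3: ['computer'] (min_width=8, slack=3)
Line 4: ['golden', 'end'] (min_width=10, slack=1)
Line 5: ['mineral', 'to'] (min_width=10, slack=1)
Line 6: ['machine'] (min_width=7, slack=4)
Line 7: ['that'] (min_width=4, slack=7)
Line 8: ['release', 'who'] (min_width=11, slack=0)
Line 9: ['soft', 'sweet'] (min_width=10, slack=1)
Line 10: ['have', 'so'] (min_width=7, slack=4)
Line 11: ['island', 'book'] (min_width=11, slack=0)
Line 12: ['light'] (min_width=5, slack=6)
Line 13: ['absolute'] (min_width=8, slack=3)
Line 14: ['bear'] (min_width=4, slack=7)
Line 15: ['festival'] (min_width=8, slack=3)
Line 16: ['corn'] (min_width=4, slack=7)
Line 17: ['telescope'] (min_width=9, slack=2)
Line 18: ['soft', 'happy'] (min_width=10, slack=1)
Line 19: ['deep', 'so'] (min_width=7, slack=4)
Total lines: 19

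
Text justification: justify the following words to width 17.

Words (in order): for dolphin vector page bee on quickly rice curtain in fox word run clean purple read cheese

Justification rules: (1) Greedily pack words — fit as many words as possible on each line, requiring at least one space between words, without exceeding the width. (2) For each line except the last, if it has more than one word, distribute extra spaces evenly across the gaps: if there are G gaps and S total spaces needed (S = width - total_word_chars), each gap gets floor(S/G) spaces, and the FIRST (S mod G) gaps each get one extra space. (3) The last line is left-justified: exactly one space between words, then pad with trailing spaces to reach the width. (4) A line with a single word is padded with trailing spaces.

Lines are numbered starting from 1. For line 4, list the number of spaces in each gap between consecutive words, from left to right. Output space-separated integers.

Line 1: ['for', 'dolphin'] (min_width=11, slack=6)
Line 2: ['vector', 'page', 'bee'] (min_width=15, slack=2)
Line 3: ['on', 'quickly', 'rice'] (min_width=15, slack=2)
Line 4: ['curtain', 'in', 'fox'] (min_width=14, slack=3)
Line 5: ['word', 'run', 'clean'] (min_width=14, slack=3)
Line 6: ['purple', 'read'] (min_width=11, slack=6)
Line 7: ['cheese'] (min_width=6, slack=11)

Answer: 3 2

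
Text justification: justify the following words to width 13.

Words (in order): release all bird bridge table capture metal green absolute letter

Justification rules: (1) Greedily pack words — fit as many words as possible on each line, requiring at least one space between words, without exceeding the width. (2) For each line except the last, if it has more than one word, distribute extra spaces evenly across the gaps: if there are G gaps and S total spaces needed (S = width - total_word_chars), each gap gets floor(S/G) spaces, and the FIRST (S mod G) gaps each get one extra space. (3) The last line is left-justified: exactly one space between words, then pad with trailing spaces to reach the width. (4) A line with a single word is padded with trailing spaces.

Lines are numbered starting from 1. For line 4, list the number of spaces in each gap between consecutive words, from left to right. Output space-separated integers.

Answer: 3

Derivation:
Line 1: ['release', 'all'] (min_width=11, slack=2)
Line 2: ['bird', 'bridge'] (min_width=11, slack=2)
Line 3: ['table', 'capture'] (min_width=13, slack=0)
Line 4: ['metal', 'green'] (min_width=11, slack=2)
Line 5: ['absolute'] (min_width=8, slack=5)
Line 6: ['letter'] (min_width=6, slack=7)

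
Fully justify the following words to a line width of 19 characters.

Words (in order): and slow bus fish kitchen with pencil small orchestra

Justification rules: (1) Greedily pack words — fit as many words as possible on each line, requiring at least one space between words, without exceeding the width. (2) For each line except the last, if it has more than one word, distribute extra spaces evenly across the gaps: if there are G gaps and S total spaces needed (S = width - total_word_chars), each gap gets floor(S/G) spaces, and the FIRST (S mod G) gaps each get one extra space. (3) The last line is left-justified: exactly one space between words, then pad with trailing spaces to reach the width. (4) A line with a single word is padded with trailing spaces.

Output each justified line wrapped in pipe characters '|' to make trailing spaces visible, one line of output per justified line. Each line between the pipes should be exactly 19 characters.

Line 1: ['and', 'slow', 'bus', 'fish'] (min_width=17, slack=2)
Line 2: ['kitchen', 'with', 'pencil'] (min_width=19, slack=0)
Line 3: ['small', 'orchestra'] (min_width=15, slack=4)

Answer: |and  slow  bus fish|
|kitchen with pencil|
|small orchestra    |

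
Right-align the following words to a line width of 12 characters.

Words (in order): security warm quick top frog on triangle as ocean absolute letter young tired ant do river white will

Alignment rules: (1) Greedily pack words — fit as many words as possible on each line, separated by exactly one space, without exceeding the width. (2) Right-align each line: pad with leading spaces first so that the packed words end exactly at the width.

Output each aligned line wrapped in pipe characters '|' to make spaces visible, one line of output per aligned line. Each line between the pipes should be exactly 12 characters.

Answer: |    security|
|  warm quick|
| top frog on|
| triangle as|
|       ocean|
|    absolute|
|letter young|
|tired ant do|
| river white|
|        will|

Derivation:
Line 1: ['security'] (min_width=8, slack=4)
Line 2: ['warm', 'quick'] (min_width=10, slack=2)
Line 3: ['top', 'frog', 'on'] (min_width=11, slack=1)
Line 4: ['triangle', 'as'] (min_width=11, slack=1)
Line 5: ['ocean'] (min_width=5, slack=7)
Line 6: ['absolute'] (min_width=8, slack=4)
Line 7: ['letter', 'young'] (min_width=12, slack=0)
Line 8: ['tired', 'ant', 'do'] (min_width=12, slack=0)
Line 9: ['river', 'white'] (min_width=11, slack=1)
Line 10: ['will'] (min_width=4, slack=8)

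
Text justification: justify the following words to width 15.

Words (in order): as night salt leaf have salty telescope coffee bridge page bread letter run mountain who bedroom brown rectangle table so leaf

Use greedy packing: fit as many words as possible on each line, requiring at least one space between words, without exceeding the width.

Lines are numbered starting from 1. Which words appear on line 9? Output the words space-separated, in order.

Answer: rectangle table

Derivation:
Line 1: ['as', 'night', 'salt'] (min_width=13, slack=2)
Line 2: ['leaf', 'have', 'salty'] (min_width=15, slack=0)
Line 3: ['telescope'] (min_width=9, slack=6)
Line 4: ['coffee', 'bridge'] (min_width=13, slack=2)
Line 5: ['page', 'bread'] (min_width=10, slack=5)
Line 6: ['letter', 'run'] (min_width=10, slack=5)
Line 7: ['mountain', 'who'] (min_width=12, slack=3)
Line 8: ['bedroom', 'brown'] (min_width=13, slack=2)
Line 9: ['rectangle', 'table'] (min_width=15, slack=0)
Line 10: ['so', 'leaf'] (min_width=7, slack=8)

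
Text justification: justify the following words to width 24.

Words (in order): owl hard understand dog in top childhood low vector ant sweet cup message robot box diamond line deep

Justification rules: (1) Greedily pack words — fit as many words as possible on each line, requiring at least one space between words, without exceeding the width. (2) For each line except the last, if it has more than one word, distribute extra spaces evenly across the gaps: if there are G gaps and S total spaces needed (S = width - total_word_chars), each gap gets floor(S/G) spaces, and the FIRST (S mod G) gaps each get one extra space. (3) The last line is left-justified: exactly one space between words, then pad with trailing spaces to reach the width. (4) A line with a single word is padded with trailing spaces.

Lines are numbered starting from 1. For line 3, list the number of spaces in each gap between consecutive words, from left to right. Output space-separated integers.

Answer: 3 2 2

Derivation:
Line 1: ['owl', 'hard', 'understand', 'dog'] (min_width=23, slack=1)
Line 2: ['in', 'top', 'childhood', 'low'] (min_width=20, slack=4)
Line 3: ['vector', 'ant', 'sweet', 'cup'] (min_width=20, slack=4)
Line 4: ['message', 'robot', 'box'] (min_width=17, slack=7)
Line 5: ['diamond', 'line', 'deep'] (min_width=17, slack=7)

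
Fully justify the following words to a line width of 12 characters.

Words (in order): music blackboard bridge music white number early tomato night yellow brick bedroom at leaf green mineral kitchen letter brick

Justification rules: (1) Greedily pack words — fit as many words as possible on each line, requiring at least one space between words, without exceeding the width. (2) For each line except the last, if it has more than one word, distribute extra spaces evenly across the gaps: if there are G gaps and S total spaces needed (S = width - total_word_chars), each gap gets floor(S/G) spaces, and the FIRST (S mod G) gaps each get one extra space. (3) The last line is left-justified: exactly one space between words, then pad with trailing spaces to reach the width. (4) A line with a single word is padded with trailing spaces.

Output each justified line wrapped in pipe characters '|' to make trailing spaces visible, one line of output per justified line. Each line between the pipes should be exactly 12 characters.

Line 1: ['music'] (min_width=5, slack=7)
Line 2: ['blackboard'] (min_width=10, slack=2)
Line 3: ['bridge', 'music'] (min_width=12, slack=0)
Line 4: ['white', 'number'] (min_width=12, slack=0)
Line 5: ['early', 'tomato'] (min_width=12, slack=0)
Line 6: ['night', 'yellow'] (min_width=12, slack=0)
Line 7: ['brick'] (min_width=5, slack=7)
Line 8: ['bedroom', 'at'] (min_width=10, slack=2)
Line 9: ['leaf', 'green'] (min_width=10, slack=2)
Line 10: ['mineral'] (min_width=7, slack=5)
Line 11: ['kitchen'] (min_width=7, slack=5)
Line 12: ['letter', 'brick'] (min_width=12, slack=0)

Answer: |music       |
|blackboard  |
|bridge music|
|white number|
|early tomato|
|night yellow|
|brick       |
|bedroom   at|
|leaf   green|
|mineral     |
|kitchen     |
|letter brick|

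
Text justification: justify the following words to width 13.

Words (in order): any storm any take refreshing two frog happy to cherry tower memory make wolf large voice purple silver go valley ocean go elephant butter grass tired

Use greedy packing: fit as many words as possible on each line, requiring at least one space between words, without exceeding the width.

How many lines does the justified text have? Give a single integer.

Line 1: ['any', 'storm', 'any'] (min_width=13, slack=0)
Line 2: ['take'] (min_width=4, slack=9)
Line 3: ['refreshing'] (min_width=10, slack=3)
Line 4: ['two', 'frog'] (min_width=8, slack=5)
Line 5: ['happy', 'to'] (min_width=8, slack=5)
Line 6: ['cherry', 'tower'] (min_width=12, slack=1)
Line 7: ['memory', 'make'] (min_width=11, slack=2)
Line 8: ['wolf', 'large'] (min_width=10, slack=3)
Line 9: ['voice', 'purple'] (min_width=12, slack=1)
Line 10: ['silver', 'go'] (min_width=9, slack=4)
Line 11: ['valley', 'ocean'] (min_width=12, slack=1)
Line 12: ['go', 'elephant'] (min_width=11, slack=2)
Line 13: ['butter', 'grass'] (min_width=12, slack=1)
Line 14: ['tired'] (min_width=5, slack=8)
Total lines: 14

Answer: 14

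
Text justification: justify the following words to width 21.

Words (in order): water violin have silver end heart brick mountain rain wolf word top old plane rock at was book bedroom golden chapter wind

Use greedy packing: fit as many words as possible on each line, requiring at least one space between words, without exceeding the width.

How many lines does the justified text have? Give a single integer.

Answer: 7

Derivation:
Line 1: ['water', 'violin', 'have'] (min_width=17, slack=4)
Line 2: ['silver', 'end', 'heart'] (min_width=16, slack=5)
Line 3: ['brick', 'mountain', 'rain'] (min_width=19, slack=2)
Line 4: ['wolf', 'word', 'top', 'old'] (min_width=17, slack=4)
Line 5: ['plane', 'rock', 'at', 'was'] (min_width=17, slack=4)
Line 6: ['book', 'bedroom', 'golden'] (min_width=19, slack=2)
Line 7: ['chapter', 'wind'] (min_width=12, slack=9)
Total lines: 7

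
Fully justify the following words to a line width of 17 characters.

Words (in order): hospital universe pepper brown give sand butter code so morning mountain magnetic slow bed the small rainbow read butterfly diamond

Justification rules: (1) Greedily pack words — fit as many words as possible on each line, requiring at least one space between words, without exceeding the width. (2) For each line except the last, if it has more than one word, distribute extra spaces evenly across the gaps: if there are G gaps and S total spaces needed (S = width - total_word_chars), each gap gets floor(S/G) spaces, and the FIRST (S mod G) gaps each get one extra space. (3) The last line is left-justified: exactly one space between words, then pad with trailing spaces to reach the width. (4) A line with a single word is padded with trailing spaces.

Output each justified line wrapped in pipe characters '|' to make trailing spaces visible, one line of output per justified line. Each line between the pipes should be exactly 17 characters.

Line 1: ['hospital', 'universe'] (min_width=17, slack=0)
Line 2: ['pepper', 'brown', 'give'] (min_width=17, slack=0)
Line 3: ['sand', 'butter', 'code'] (min_width=16, slack=1)
Line 4: ['so', 'morning'] (min_width=10, slack=7)
Line 5: ['mountain', 'magnetic'] (min_width=17, slack=0)
Line 6: ['slow', 'bed', 'the'] (min_width=12, slack=5)
Line 7: ['small', 'rainbow'] (min_width=13, slack=4)
Line 8: ['read', 'butterfly'] (min_width=14, slack=3)
Line 9: ['diamond'] (min_width=7, slack=10)

Answer: |hospital universe|
|pepper brown give|
|sand  butter code|
|so        morning|
|mountain magnetic|
|slow    bed   the|
|small     rainbow|
|read    butterfly|
|diamond          |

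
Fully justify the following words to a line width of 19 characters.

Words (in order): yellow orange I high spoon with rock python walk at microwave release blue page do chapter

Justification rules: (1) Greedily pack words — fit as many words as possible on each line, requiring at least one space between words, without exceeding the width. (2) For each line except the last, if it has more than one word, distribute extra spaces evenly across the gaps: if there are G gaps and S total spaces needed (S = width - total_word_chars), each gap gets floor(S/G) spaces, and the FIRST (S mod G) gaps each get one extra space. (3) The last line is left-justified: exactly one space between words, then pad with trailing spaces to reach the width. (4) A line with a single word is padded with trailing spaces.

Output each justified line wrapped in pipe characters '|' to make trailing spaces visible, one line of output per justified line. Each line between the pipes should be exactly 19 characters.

Line 1: ['yellow', 'orange', 'I'] (min_width=15, slack=4)
Line 2: ['high', 'spoon', 'with'] (min_width=15, slack=4)
Line 3: ['rock', 'python', 'walk', 'at'] (min_width=19, slack=0)
Line 4: ['microwave', 'release'] (min_width=17, slack=2)
Line 5: ['blue', 'page', 'do'] (min_width=12, slack=7)
Line 6: ['chapter'] (min_width=7, slack=12)

Answer: |yellow   orange   I|
|high   spoon   with|
|rock python walk at|
|microwave   release|
|blue     page    do|
|chapter            |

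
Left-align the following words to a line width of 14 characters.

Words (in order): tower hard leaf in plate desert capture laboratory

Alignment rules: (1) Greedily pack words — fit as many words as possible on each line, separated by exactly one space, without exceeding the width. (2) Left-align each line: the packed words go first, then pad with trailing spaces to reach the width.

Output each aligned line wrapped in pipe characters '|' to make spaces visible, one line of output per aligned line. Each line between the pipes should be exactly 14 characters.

Answer: |tower hard    |
|leaf in plate |
|desert capture|
|laboratory    |

Derivation:
Line 1: ['tower', 'hard'] (min_width=10, slack=4)
Line 2: ['leaf', 'in', 'plate'] (min_width=13, slack=1)
Line 3: ['desert', 'capture'] (min_width=14, slack=0)
Line 4: ['laboratory'] (min_width=10, slack=4)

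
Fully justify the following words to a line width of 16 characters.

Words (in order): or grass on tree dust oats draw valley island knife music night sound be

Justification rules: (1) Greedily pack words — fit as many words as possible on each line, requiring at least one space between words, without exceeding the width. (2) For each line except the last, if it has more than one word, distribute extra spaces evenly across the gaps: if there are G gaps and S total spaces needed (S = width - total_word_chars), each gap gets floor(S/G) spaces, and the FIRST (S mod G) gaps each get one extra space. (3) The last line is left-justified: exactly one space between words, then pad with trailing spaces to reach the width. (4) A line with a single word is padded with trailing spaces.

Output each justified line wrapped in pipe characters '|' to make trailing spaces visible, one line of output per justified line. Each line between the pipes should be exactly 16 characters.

Line 1: ['or', 'grass', 'on', 'tree'] (min_width=16, slack=0)
Line 2: ['dust', 'oats', 'draw'] (min_width=14, slack=2)
Line 3: ['valley', 'island'] (min_width=13, slack=3)
Line 4: ['knife', 'music'] (min_width=11, slack=5)
Line 5: ['night', 'sound', 'be'] (min_width=14, slack=2)

Answer: |or grass on tree|
|dust  oats  draw|
|valley    island|
|knife      music|
|night sound be  |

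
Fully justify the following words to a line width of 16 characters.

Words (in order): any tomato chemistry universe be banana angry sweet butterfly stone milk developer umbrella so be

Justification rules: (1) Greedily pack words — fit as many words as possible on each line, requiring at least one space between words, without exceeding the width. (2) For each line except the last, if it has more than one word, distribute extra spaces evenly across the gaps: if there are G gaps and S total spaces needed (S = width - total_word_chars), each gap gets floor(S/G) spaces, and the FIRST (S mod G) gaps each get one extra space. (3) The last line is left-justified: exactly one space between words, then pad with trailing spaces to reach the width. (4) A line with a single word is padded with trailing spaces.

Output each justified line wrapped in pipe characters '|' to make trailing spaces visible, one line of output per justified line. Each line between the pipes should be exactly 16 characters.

Line 1: ['any', 'tomato'] (min_width=10, slack=6)
Line 2: ['chemistry'] (min_width=9, slack=7)
Line 3: ['universe', 'be'] (min_width=11, slack=5)
Line 4: ['banana', 'angry'] (min_width=12, slack=4)
Line 5: ['sweet', 'butterfly'] (min_width=15, slack=1)
Line 6: ['stone', 'milk'] (min_width=10, slack=6)
Line 7: ['developer'] (min_width=9, slack=7)
Line 8: ['umbrella', 'so', 'be'] (min_width=14, slack=2)

Answer: |any       tomato|
|chemistry       |
|universe      be|
|banana     angry|
|sweet  butterfly|
|stone       milk|
|developer       |
|umbrella so be  |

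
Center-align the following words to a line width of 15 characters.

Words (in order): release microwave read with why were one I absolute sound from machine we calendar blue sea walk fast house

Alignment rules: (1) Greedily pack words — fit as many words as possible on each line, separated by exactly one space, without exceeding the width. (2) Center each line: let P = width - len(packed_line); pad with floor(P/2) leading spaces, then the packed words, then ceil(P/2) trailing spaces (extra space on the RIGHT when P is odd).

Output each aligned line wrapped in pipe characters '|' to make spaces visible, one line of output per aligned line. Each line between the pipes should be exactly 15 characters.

Answer: |    release    |
|microwave read |
| with why were |
|one I absolute |
|  sound from   |
|  machine we   |
| calendar blue |
| sea walk fast |
|     house     |

Derivation:
Line 1: ['release'] (min_width=7, slack=8)
Line 2: ['microwave', 'read'] (min_width=14, slack=1)
Line 3: ['with', 'why', 'were'] (min_width=13, slack=2)
Line 4: ['one', 'I', 'absolute'] (min_width=14, slack=1)
Line 5: ['sound', 'from'] (min_width=10, slack=5)
Line 6: ['machine', 'we'] (min_width=10, slack=5)
Line 7: ['calendar', 'blue'] (min_width=13, slack=2)
Line 8: ['sea', 'walk', 'fast'] (min_width=13, slack=2)
Line 9: ['house'] (min_width=5, slack=10)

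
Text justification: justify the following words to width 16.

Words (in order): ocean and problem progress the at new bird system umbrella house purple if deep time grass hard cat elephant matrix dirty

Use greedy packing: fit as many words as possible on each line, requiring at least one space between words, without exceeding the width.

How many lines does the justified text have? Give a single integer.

Answer: 9

Derivation:
Line 1: ['ocean', 'and'] (min_width=9, slack=7)
Line 2: ['problem', 'progress'] (min_width=16, slack=0)
Line 3: ['the', 'at', 'new', 'bird'] (min_width=15, slack=1)
Line 4: ['system', 'umbrella'] (min_width=15, slack=1)
Line 5: ['house', 'purple', 'if'] (min_width=15, slack=1)
Line 6: ['deep', 'time', 'grass'] (min_width=15, slack=1)
Line 7: ['hard', 'cat'] (min_width=8, slack=8)
Line 8: ['elephant', 'matrix'] (min_width=15, slack=1)
Line 9: ['dirty'] (min_width=5, slack=11)
Total lines: 9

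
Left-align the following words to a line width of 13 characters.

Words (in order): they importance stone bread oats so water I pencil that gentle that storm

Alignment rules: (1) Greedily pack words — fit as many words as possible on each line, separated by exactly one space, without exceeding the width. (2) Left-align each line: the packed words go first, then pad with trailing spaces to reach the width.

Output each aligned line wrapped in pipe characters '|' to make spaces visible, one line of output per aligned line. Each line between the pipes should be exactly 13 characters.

Line 1: ['they'] (min_width=4, slack=9)
Line 2: ['importance'] (min_width=10, slack=3)
Line 3: ['stone', 'bread'] (min_width=11, slack=2)
Line 4: ['oats', 'so', 'water'] (min_width=13, slack=0)
Line 5: ['I', 'pencil', 'that'] (min_width=13, slack=0)
Line 6: ['gentle', 'that'] (min_width=11, slack=2)
Line 7: ['storm'] (min_width=5, slack=8)

Answer: |they         |
|importance   |
|stone bread  |
|oats so water|
|I pencil that|
|gentle that  |
|storm        |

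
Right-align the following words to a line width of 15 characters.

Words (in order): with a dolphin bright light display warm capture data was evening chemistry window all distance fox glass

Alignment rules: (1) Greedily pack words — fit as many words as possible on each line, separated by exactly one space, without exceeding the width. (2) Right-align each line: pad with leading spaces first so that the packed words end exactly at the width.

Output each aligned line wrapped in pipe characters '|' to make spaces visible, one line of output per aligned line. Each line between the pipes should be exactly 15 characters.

Answer: | with a dolphin|
|   bright light|
|   display warm|
|   capture data|
|    was evening|
|      chemistry|
|     window all|
|   distance fox|
|          glass|

Derivation:
Line 1: ['with', 'a', 'dolphin'] (min_width=14, slack=1)
Line 2: ['bright', 'light'] (min_width=12, slack=3)
Line 3: ['display', 'warm'] (min_width=12, slack=3)
Line 4: ['capture', 'data'] (min_width=12, slack=3)
Line 5: ['was', 'evening'] (min_width=11, slack=4)
Line 6: ['chemistry'] (min_width=9, slack=6)
Line 7: ['window', 'all'] (min_width=10, slack=5)
Line 8: ['distance', 'fox'] (min_width=12, slack=3)
Line 9: ['glass'] (min_width=5, slack=10)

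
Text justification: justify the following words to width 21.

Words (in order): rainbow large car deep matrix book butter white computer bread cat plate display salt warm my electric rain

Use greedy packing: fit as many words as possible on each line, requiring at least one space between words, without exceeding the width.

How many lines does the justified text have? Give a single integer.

Answer: 6

Derivation:
Line 1: ['rainbow', 'large', 'car'] (min_width=17, slack=4)
Line 2: ['deep', 'matrix', 'book'] (min_width=16, slack=5)
Line 3: ['butter', 'white', 'computer'] (min_width=21, slack=0)
Line 4: ['bread', 'cat', 'plate'] (min_width=15, slack=6)
Line 5: ['display', 'salt', 'warm', 'my'] (min_width=20, slack=1)
Line 6: ['electric', 'rain'] (min_width=13, slack=8)
Total lines: 6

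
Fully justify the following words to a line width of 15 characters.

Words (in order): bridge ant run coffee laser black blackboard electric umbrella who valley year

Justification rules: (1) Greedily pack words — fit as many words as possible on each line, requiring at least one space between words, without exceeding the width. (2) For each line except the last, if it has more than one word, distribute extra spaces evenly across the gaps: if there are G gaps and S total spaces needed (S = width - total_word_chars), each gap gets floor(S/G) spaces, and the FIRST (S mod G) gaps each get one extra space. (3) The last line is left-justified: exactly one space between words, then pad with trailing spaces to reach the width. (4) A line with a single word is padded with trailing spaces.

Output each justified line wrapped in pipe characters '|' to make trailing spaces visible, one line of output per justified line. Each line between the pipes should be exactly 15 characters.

Line 1: ['bridge', 'ant', 'run'] (min_width=14, slack=1)
Line 2: ['coffee', 'laser'] (min_width=12, slack=3)
Line 3: ['black'] (min_width=5, slack=10)
Line 4: ['blackboard'] (min_width=10, slack=5)
Line 5: ['electric'] (min_width=8, slack=7)
Line 6: ['umbrella', 'who'] (min_width=12, slack=3)
Line 7: ['valley', 'year'] (min_width=11, slack=4)

Answer: |bridge  ant run|
|coffee    laser|
|black          |
|blackboard     |
|electric       |
|umbrella    who|
|valley year    |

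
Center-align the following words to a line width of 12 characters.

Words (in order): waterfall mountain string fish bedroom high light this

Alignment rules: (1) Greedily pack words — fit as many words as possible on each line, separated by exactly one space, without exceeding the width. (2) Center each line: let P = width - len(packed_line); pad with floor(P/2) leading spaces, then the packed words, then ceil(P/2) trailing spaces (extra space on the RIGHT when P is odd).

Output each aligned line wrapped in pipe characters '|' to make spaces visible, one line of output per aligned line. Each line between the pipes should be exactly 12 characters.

Line 1: ['waterfall'] (min_width=9, slack=3)
Line 2: ['mountain'] (min_width=8, slack=4)
Line 3: ['string', 'fish'] (min_width=11, slack=1)
Line 4: ['bedroom', 'high'] (min_width=12, slack=0)
Line 5: ['light', 'this'] (min_width=10, slack=2)

Answer: | waterfall  |
|  mountain  |
|string fish |
|bedroom high|
| light this |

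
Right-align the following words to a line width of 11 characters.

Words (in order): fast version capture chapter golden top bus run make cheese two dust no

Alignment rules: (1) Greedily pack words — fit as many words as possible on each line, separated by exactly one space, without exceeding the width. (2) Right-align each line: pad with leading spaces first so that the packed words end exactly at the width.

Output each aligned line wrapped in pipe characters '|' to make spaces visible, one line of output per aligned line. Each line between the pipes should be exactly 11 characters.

Answer: |       fast|
|    version|
|    capture|
|    chapter|
| golden top|
|    bus run|
|make cheese|
|two dust no|

Derivation:
Line 1: ['fast'] (min_width=4, slack=7)
Line 2: ['version'] (min_width=7, slack=4)
Line 3: ['capture'] (min_width=7, slack=4)
Line 4: ['chapter'] (min_width=7, slack=4)
Line 5: ['golden', 'top'] (min_width=10, slack=1)
Line 6: ['bus', 'run'] (min_width=7, slack=4)
Line 7: ['make', 'cheese'] (min_width=11, slack=0)
Line 8: ['two', 'dust', 'no'] (min_width=11, slack=0)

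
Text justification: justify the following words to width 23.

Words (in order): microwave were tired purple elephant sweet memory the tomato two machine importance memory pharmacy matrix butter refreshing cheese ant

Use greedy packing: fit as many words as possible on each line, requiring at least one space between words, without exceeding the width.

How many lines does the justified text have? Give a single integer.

Answer: 7

Derivation:
Line 1: ['microwave', 'were', 'tired'] (min_width=20, slack=3)
Line 2: ['purple', 'elephant', 'sweet'] (min_width=21, slack=2)
Line 3: ['memory', 'the', 'tomato', 'two'] (min_width=21, slack=2)
Line 4: ['machine', 'importance'] (min_width=18, slack=5)
Line 5: ['memory', 'pharmacy', 'matrix'] (min_width=22, slack=1)
Line 6: ['butter', 'refreshing'] (min_width=17, slack=6)
Line 7: ['cheese', 'ant'] (min_width=10, slack=13)
Total lines: 7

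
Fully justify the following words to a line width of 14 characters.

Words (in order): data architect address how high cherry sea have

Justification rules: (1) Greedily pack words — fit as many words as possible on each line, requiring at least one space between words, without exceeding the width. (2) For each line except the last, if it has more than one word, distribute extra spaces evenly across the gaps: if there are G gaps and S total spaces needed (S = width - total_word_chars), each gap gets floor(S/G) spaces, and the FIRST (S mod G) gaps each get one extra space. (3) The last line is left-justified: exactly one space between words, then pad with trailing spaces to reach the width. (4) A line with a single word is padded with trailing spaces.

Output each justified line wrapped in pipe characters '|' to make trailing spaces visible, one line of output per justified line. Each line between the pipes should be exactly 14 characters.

Line 1: ['data', 'architect'] (min_width=14, slack=0)
Line 2: ['address', 'how'] (min_width=11, slack=3)
Line 3: ['high', 'cherry'] (min_width=11, slack=3)
Line 4: ['sea', 'have'] (min_width=8, slack=6)

Answer: |data architect|
|address    how|
|high    cherry|
|sea have      |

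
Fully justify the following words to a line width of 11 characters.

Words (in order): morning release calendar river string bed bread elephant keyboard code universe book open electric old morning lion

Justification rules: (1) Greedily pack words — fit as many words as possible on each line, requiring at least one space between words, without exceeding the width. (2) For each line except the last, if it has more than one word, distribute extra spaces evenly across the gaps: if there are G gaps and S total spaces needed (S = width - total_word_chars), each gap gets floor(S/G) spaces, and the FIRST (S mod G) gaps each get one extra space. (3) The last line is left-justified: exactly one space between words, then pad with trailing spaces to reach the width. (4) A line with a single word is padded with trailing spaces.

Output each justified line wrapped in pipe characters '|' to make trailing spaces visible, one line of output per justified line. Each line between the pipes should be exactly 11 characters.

Answer: |morning    |
|release    |
|calendar   |
|river      |
|string  bed|
|bread      |
|elephant   |
|keyboard   |
|code       |
|universe   |
|book   open|
|electric   |
|old morning|
|lion       |

Derivation:
Line 1: ['morning'] (min_width=7, slack=4)
Line 2: ['release'] (min_width=7, slack=4)
Line 3: ['calendar'] (min_width=8, slack=3)
Line 4: ['river'] (min_width=5, slack=6)
Line 5: ['string', 'bed'] (min_width=10, slack=1)
Line 6: ['bread'] (min_width=5, slack=6)
Line 7: ['elephant'] (min_width=8, slack=3)
Line 8: ['keyboard'] (min_width=8, slack=3)
Line 9: ['code'] (min_width=4, slack=7)
Line 10: ['universe'] (min_width=8, slack=3)
Line 11: ['book', 'open'] (min_width=9, slack=2)
Line 12: ['electric'] (min_width=8, slack=3)
Line 13: ['old', 'morning'] (min_width=11, slack=0)
Line 14: ['lion'] (min_width=4, slack=7)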